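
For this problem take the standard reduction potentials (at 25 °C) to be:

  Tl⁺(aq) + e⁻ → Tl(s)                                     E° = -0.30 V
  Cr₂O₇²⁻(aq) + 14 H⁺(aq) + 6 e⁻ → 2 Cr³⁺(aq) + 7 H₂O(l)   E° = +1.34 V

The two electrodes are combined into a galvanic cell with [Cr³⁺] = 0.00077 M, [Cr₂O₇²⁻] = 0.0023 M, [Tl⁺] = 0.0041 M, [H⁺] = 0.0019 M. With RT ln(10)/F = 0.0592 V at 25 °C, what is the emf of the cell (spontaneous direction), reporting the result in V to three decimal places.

Cr₂O₇²⁻/Cr³⁺ is the cathode (higher E°), Tl⁺/Tl the anode: E°cell = +1.34 − (-0.30) = +1.64 V, n = 6.
Overall: Cr₂O₇²⁻(aq) + 14 H⁺(aq) + 6 Tl(s) → 2 Cr³⁺(aq) + 7 H₂O(l) + 6 Tl⁺(aq)
Q = [Cr³⁺]^2·[Tl⁺]^6 / ([Cr₂O₇²⁻]·[H⁺]^14); log Q = 20.185.
E = E° − (0.0592/n) log Q = +1.64 − (0.0592/6)(20.185) = +1.441 V.

+1.441 V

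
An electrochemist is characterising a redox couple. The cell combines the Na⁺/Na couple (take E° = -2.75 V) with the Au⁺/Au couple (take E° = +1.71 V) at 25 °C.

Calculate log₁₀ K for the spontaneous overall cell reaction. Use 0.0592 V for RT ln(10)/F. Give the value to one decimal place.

Cathode: Au⁺/Au; anode: Na⁺/Na. E°cell = +4.46 V, n = 1.
log K = nE°cell / 0.0592 = (1)(+4.46) / 0.0592 = 75.3.

75.3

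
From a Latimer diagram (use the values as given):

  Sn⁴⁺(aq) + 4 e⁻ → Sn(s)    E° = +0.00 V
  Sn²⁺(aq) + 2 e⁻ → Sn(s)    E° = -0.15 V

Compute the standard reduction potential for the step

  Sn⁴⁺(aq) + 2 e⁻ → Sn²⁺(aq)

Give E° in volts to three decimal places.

+0.150 V

Sequential free energies add, so n₃E°₃ = n₁E°₁ + n₂E°₂.
With n₃ = 4, and the known step contributing 2×(-0.15) V, the unknown satisfies 2·E° = 4×(+0.00) − 2×(-0.15) = +0.300.
E° = +0.300 / 2 = +0.150 V.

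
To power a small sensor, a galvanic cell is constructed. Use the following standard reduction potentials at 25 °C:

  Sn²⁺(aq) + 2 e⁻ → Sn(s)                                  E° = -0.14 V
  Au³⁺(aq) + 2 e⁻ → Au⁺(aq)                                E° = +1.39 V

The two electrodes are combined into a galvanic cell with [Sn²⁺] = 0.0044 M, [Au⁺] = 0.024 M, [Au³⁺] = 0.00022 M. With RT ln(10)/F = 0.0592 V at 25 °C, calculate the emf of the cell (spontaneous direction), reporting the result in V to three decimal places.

Au³⁺/Au⁺ is the cathode (higher E°), Sn²⁺/Sn the anode: E°cell = +1.39 − (-0.14) = +1.53 V, n = 2.
Overall: Au³⁺(aq) + Sn(s) → Au⁺(aq) + Sn²⁺(aq)
Q = [Au⁺]·[Sn²⁺] / ([Au³⁺]); log Q = -0.319.
E = E° − (0.0592/n) log Q = +1.53 − (0.0592/2)(-0.319) = +1.539 V.

+1.539 V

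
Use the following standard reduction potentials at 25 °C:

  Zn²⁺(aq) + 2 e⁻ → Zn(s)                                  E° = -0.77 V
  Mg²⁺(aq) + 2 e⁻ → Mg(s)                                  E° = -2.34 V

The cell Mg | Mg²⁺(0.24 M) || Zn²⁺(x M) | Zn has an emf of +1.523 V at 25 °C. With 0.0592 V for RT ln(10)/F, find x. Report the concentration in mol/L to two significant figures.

Zn²⁺/Zn is the cathode, Mg²⁺/Mg the anode: E°cell = +1.57 V, n = 2.
Overall reaction: Zn²⁺(aq) + Mg(s) → Zn(s) + Mg²⁺(aq); Q = [Mg²⁺]^1/[Zn²⁺]^1.
From E = E° − (0.0592/n) log Q: log Q = (E° − E)·n/0.0592 = (+1.57 − (+1.523))·2/0.0592 = 1.5878.
So 1·log[Zn²⁺] = 1·log(0.24) − log Q = -0.6198 − (1.5878) = -2.2076; [Zn²⁺] = 10^(-2.2076) ≈ 0.0062 M.

0.0062 M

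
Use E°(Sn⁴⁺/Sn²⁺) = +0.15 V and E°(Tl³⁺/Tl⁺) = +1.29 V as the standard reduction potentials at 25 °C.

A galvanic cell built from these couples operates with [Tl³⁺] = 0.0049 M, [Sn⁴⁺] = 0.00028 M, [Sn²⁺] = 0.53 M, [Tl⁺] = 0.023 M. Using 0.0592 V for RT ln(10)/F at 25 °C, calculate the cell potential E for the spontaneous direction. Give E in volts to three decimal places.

Tl³⁺/Tl⁺ is the cathode (higher E°), Sn⁴⁺/Sn²⁺ the anode: E°cell = +1.29 − (+0.15) = +1.14 V, n = 2.
Overall: Tl³⁺(aq) + Sn²⁺(aq) → Tl⁺(aq) + Sn⁴⁺(aq)
Q = [Tl⁺]·[Sn⁴⁺] / ([Tl³⁺]·[Sn²⁺]); log Q = -2.606.
E = E° − (0.0592/n) log Q = +1.14 − (0.0592/2)(-2.606) = +1.217 V.

+1.217 V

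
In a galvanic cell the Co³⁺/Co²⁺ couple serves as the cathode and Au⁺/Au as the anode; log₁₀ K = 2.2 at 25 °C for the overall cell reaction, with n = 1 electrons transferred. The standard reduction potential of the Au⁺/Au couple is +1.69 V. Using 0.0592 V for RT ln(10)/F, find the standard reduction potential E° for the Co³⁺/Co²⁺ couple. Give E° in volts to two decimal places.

+1.82 V

E°cell = (0.0592/n)·log K = (0.0592/1)(2.2) = +0.130 V.
Since Co³⁺/Co²⁺ is the cathode and Au⁺/Au the anode, E°cell = E°(Co³⁺/Co²⁺) − E°(Au⁺/Au).
So E°(Co³⁺/Co²⁺) = E°cell + E°(Au⁺/Au) = +0.130 + (+1.69) = +1.82 V.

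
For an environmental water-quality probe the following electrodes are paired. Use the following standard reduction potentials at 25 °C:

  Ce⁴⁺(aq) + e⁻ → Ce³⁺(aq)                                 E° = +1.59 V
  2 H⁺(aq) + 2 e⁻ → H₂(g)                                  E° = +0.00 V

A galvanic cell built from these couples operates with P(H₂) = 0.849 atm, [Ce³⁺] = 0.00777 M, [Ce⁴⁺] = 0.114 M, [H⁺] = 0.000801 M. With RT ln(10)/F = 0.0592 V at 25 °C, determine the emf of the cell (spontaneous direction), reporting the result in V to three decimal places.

+1.840 V

Ce⁴⁺/Ce³⁺ is the cathode (higher E°), H⁺/H₂ the anode: E°cell = +1.59 − (+0.00) = +1.59 V, n = 2.
Overall: 2 Ce⁴⁺(aq) + H₂(g) → 2 Ce³⁺(aq) + 2 H⁺(aq)
Q = [Ce³⁺]^2·[H⁺]^2 / ([Ce⁴⁺]^2·P(H₂)); log Q = -8.455.
E = E° − (0.0592/n) log Q = +1.59 − (0.0592/2)(-8.455) = +1.840 V.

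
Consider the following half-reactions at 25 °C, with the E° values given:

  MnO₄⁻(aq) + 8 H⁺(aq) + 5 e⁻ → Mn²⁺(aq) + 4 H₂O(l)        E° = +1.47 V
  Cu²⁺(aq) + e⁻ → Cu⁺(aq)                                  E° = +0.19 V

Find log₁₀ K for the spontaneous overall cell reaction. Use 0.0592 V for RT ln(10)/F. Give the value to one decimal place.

Cathode: MnO₄⁻/Mn²⁺; anode: Cu²⁺/Cu⁺. E°cell = +1.28 V, n = 5.
log K = nE°cell / 0.0592 = (5)(+1.28) / 0.0592 = 108.1.

108.1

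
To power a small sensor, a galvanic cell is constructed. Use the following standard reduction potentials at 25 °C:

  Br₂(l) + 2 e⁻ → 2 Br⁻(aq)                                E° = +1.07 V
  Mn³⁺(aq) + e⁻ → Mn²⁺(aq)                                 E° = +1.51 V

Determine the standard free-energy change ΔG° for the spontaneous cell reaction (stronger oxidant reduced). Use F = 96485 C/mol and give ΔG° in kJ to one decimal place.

Mn³⁺/Mn²⁺ (E° = +1.51 V) is the cathode; Br₂/Br⁻ (E° = +1.07 V) is the anode, so E°cell = +0.44 V.
Balancing electrons gives n = 2 (lcm of 1 and 2).
ΔG° = −nFE° = −(2)(96485)(+0.44) = -84,907 J = -84.9 kJ.

-84.9 kJ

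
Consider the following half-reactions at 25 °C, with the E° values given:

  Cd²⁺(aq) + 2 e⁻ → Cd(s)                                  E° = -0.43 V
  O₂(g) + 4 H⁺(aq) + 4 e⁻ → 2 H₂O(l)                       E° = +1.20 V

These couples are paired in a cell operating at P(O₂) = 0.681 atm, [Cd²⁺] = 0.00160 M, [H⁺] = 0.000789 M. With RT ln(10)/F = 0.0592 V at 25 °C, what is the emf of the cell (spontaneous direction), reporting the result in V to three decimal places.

+1.527 V

O₂/H₂O is the cathode (higher E°), Cd²⁺/Cd the anode: E°cell = +1.20 − (-0.43) = +1.63 V, n = 4.
Overall: O₂(g) + 4 H⁺(aq) + 2 Cd(s) → 2 H₂O(l) + 2 Cd²⁺(aq)
Q = [Cd²⁺]^2 / (P(O₂)·[H⁺]^4); log Q = 6.987.
E = E° − (0.0592/n) log Q = +1.63 − (0.0592/4)(6.987) = +1.527 V.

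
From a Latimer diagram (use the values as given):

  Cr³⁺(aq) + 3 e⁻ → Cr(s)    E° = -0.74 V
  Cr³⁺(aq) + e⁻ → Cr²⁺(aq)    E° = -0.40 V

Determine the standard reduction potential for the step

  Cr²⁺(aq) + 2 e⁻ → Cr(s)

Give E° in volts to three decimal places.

-0.910 V

Sequential free energies add, so n₃E°₃ = n₁E°₁ + n₂E°₂.
With n₃ = 3, and the known step contributing 1×(-0.40) V, the unknown satisfies 2·E° = 3×(-0.74) − 1×(-0.40) = -1.820.
E° = -1.820 / 2 = -0.910 V.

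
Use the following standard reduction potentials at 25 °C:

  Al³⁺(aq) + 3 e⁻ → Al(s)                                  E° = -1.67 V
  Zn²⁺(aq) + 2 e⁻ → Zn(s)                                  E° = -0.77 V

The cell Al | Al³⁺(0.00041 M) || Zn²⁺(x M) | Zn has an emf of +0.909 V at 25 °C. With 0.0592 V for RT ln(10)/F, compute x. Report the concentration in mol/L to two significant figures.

Zn²⁺/Zn is the cathode, Al³⁺/Al the anode: E°cell = +0.90 V, n = 6.
Overall reaction: 3 Zn²⁺(aq) + 2 Al(s) → 3 Zn(s) + 2 Al³⁺(aq); Q = [Al³⁺]^2/[Zn²⁺]^3.
From E = E° − (0.0592/n) log Q: log Q = (E° − E)·n/0.0592 = (+0.90 − (+0.909))·6/0.0592 = -0.9122.
So 3·log[Zn²⁺] = 2·log(0.00041) − log Q = -6.7744 − (-0.9122) = -5.8622; log[Zn²⁺] = -5.8622 / 3 = -1.9541; [Zn²⁺] = 10^(-1.9541) ≈ 0.011 M.

0.011 M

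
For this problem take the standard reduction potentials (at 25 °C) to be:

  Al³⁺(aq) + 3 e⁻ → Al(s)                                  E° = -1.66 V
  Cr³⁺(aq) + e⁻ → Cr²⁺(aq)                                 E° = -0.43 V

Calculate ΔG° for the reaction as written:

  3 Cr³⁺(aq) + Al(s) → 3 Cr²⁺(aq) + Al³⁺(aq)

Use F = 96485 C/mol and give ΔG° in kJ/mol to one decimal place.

-356.0 kJ/mol

As written, Cr³⁺/Cr²⁺ is reduced (cathode) and Al³⁺/Al is oxidised (anode), so E°cell = (-0.43) − (-1.66) = +1.23 V.
Balancing electrons gives n = 3.
ΔG° = −nFE° = −(3)(96485)(+1.23) = -356,030 J = -356.0 kJ/mol.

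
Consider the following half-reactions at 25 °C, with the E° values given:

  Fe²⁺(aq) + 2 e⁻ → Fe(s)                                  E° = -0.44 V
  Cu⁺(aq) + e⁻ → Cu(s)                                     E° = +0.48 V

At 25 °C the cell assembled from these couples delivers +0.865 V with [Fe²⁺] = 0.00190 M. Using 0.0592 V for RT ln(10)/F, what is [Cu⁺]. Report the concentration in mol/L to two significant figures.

0.0051 M

Cu⁺/Cu is the cathode, Fe²⁺/Fe the anode: E°cell = +0.92 V, n = 2.
Overall reaction: 2 Cu⁺(aq) + Fe(s) → 2 Cu(s) + Fe²⁺(aq); Q = [Fe²⁺]^1/[Cu⁺]^2.
From E = E° − (0.0592/n) log Q: log Q = (E° − E)·n/0.0592 = (+0.92 − (+0.865))·2/0.0592 = 1.8581.
So 2·log[Cu⁺] = 1·log(0.0019) − log Q = -2.7212 − (1.8581) = -4.5793; log[Cu⁺] = -4.5793 / 2 = -2.2896; [Cu⁺] = 10^(-2.2896) ≈ 0.0051 M.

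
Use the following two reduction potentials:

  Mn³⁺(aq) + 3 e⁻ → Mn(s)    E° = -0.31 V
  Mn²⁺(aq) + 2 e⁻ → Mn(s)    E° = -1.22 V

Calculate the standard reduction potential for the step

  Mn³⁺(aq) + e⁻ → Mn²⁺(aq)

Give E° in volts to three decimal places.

Sequential free energies add, so n₃E°₃ = n₁E°₁ + n₂E°₂.
With n₃ = 3, and the known step contributing 2×(-1.22) V, the unknown satisfies 1·E° = 3×(-0.31) − 2×(-1.22) = +1.510.
E° = +1.510 / 1 = +1.510 V.

+1.510 V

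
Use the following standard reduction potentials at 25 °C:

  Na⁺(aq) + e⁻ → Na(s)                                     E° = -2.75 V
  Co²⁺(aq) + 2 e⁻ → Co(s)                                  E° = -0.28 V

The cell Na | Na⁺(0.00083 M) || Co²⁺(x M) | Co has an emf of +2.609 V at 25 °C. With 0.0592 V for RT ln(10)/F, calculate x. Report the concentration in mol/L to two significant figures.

Co²⁺/Co is the cathode, Na⁺/Na the anode: E°cell = +2.47 V, n = 2.
Overall reaction: Co²⁺(aq) + 2 Na(s) → Co(s) + 2 Na⁺(aq); Q = [Na⁺]^2/[Co²⁺]^1.
From E = E° − (0.0592/n) log Q: log Q = (E° − E)·n/0.0592 = (+2.47 − (+2.609))·2/0.0592 = -4.6959.
So 1·log[Co²⁺] = 2·log(0.00083) − log Q = -6.1618 − (-4.6959) = -1.4659; [Co²⁺] = 10^(-1.4659) ≈ 0.034 M.

0.034 M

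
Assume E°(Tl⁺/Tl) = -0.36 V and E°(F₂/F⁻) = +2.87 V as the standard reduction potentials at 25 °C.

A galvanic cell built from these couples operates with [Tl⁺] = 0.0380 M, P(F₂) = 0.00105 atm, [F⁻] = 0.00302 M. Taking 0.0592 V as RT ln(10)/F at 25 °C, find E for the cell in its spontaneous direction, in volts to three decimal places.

+3.375 V

F₂/F⁻ is the cathode (higher E°), Tl⁺/Tl the anode: E°cell = +2.87 − (-0.36) = +3.23 V, n = 2.
Overall: F₂(g) + 2 Tl(s) → 2 F⁻(aq) + 2 Tl⁺(aq)
Q = [F⁻]^2·[Tl⁺]^2 / (P(F₂)); log Q = -4.902.
E = E° − (0.0592/n) log Q = +3.23 − (0.0592/2)(-4.902) = +3.375 V.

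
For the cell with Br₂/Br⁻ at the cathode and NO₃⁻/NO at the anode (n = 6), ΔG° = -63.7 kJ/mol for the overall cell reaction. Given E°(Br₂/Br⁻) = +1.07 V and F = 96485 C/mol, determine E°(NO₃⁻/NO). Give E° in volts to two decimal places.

+0.96 V

E°cell = −ΔG°/(nF) = −(-63.7×10³)/((6)(96485)) = +0.110 V.
Since Br₂/Br⁻ is the cathode and NO₃⁻/NO the anode, E°cell = E°(Br₂/Br⁻) − E°(NO₃⁻/NO).
So E°(NO₃⁻/NO) = E°(Br₂/Br⁻) − E°cell = (+1.07) − (+0.110) = +0.96 V.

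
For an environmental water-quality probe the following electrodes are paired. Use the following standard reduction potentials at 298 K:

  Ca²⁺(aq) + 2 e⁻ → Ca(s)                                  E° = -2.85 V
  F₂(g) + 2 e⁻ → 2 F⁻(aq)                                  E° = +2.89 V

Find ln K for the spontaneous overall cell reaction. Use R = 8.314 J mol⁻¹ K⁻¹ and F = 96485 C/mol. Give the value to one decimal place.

447.1

Cathode: F₂/F⁻; anode: Ca²⁺/Ca. E°cell = (+2.89) − (-2.85) = +5.74 V, with n = 2.
ΔG° = −nFE° = −RT ln K, so ln K = nFE°/(RT) = (2)(96485)(+5.74) / ((8.314)(298)) = 447.070.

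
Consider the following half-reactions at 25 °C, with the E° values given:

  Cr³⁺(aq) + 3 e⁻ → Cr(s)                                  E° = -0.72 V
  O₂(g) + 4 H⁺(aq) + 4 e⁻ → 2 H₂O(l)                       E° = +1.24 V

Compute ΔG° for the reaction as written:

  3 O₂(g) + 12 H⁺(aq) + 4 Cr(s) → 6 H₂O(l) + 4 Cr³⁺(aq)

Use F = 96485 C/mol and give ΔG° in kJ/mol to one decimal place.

-2269.3 kJ/mol

As written, O₂/H₂O is reduced (cathode) and Cr³⁺/Cr is oxidised (anode), so E°cell = (+1.24) − (-0.72) = +1.96 V.
Balancing electrons gives n = 12.
ΔG° = −nFE° = −(12)(96485)(+1.96) = -2,269,327 J = -2269.3 kJ/mol.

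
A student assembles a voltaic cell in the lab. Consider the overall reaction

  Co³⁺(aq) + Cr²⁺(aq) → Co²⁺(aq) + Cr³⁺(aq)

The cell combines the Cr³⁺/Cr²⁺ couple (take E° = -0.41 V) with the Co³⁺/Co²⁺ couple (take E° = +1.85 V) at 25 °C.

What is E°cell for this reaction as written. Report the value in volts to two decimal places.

+2.26 V

The Co³⁺/Co²⁺ couple has the higher reduction potential, so it is the cathode; Cr³⁺/Cr²⁺ is oxidised at the anode.
E°cell = E°(cathode) − E°(anode) = (+1.85) − (-0.41) = +2.26 V.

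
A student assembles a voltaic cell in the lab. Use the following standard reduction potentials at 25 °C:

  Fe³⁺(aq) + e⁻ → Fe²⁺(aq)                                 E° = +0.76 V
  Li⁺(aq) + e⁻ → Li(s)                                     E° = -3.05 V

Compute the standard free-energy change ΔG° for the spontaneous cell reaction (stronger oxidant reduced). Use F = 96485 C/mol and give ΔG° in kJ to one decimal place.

Fe³⁺/Fe²⁺ (E° = +0.76 V) is the cathode; Li⁺/Li (E° = -3.05 V) is the anode, so E°cell = +3.81 V.
Balancing electrons gives n = 1 (lcm of 1 and 1).
ΔG° = −nFE° = −(1)(96485)(+3.81) = -367,608 J = -367.6 kJ.

-367.6 kJ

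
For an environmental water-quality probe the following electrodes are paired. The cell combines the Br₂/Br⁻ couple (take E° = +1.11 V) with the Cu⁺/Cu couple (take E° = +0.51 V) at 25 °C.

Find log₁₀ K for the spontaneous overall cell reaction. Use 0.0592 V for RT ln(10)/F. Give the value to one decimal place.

20.3

Cathode: Br₂/Br⁻; anode: Cu⁺/Cu. E°cell = +0.60 V, n = 2.
log K = nE°cell / 0.0592 = (2)(+0.60) / 0.0592 = 20.3.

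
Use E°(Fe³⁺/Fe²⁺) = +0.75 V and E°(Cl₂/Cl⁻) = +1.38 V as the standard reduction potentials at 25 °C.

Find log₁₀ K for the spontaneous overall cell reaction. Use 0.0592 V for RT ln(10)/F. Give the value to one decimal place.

21.3

Cathode: Cl₂/Cl⁻; anode: Fe³⁺/Fe²⁺. E°cell = +0.63 V, n = 2.
log K = nE°cell / 0.0592 = (2)(+0.63) / 0.0592 = 21.3.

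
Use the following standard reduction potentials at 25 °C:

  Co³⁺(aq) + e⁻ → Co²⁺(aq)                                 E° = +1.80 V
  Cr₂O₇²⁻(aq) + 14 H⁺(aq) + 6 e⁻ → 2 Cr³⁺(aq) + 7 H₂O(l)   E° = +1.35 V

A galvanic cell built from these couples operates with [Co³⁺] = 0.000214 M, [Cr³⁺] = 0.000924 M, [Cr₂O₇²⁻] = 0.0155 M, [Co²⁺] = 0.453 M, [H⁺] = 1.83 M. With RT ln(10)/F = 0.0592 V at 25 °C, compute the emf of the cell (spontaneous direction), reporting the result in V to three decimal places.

Co³⁺/Co²⁺ is the cathode (higher E°), Cr₂O₇²⁻/Cr³⁺ the anode: E°cell = +1.80 − (+1.35) = +0.45 V, n = 6.
Overall: 6 Co³⁺(aq) + 2 Cr³⁺(aq) + 7 H₂O(l) → 6 Co²⁺(aq) + Cr₂O₇²⁻(aq) + 14 H⁺(aq)
Q = [Co²⁺]^6·[Cr₂O₇²⁻]·[H⁺]^14 / ([Co³⁺]^6·[Cr³⁺]^2); log Q = 27.887.
E = E° − (0.0592/n) log Q = +0.45 − (0.0592/6)(27.887) = +0.175 V.

+0.175 V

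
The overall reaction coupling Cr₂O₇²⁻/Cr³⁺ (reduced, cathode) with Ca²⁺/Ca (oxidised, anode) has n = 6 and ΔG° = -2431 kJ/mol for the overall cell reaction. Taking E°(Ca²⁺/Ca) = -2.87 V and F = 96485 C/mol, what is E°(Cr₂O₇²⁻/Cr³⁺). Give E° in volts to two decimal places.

E°cell = −ΔG°/(nF) = −(-2431×10³)/((6)(96485)) = +4.199 V.
Since Cr₂O₇²⁻/Cr³⁺ is the cathode and Ca²⁺/Ca the anode, E°cell = E°(Cr₂O₇²⁻/Cr³⁺) − E°(Ca²⁺/Ca).
So E°(Cr₂O₇²⁻/Cr³⁺) = E°cell + E°(Ca²⁺/Ca) = +4.199 + (-2.87) = +1.33 V.

+1.33 V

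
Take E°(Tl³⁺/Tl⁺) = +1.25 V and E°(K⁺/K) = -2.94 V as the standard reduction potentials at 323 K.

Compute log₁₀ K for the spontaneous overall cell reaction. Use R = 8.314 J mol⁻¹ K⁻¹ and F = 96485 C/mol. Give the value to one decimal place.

130.8

Cathode: Tl³⁺/Tl⁺; anode: K⁺/K. E°cell = (+1.25) − (-2.94) = +4.19 V, with n = 2.
ΔG° = −nFE° = −RT ln K, so ln K = nFE°/(RT) = (2)(96485)(+4.19) / ((8.314)(323)) = 301.086.
log₁₀ K = 301.086 / ln 10 = 130.8.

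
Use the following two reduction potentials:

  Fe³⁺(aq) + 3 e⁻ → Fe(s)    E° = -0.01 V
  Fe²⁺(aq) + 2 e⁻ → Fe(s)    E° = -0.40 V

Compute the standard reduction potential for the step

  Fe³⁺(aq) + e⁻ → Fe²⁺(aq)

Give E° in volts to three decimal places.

Sequential free energies add, so n₃E°₃ = n₁E°₁ + n₂E°₂.
With n₃ = 3, and the known step contributing 2×(-0.40) V, the unknown satisfies 1·E° = 3×(-0.01) − 2×(-0.40) = +0.770.
E° = +0.770 / 1 = +0.770 V.

+0.770 V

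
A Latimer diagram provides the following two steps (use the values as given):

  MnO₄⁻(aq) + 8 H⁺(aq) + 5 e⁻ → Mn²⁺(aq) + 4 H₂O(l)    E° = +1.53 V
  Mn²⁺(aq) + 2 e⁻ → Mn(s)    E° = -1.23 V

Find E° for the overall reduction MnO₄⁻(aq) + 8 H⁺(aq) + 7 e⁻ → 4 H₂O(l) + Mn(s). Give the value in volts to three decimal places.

Adding the free-energy changes (−nFE°) of the two steps gives −n₃FE°₃ = −n₁FE°₁ − n₂FE°₂.
E°₃ = (5×+1.53 + 2×-1.23) / 7 = (+5.190) / 7 = +0.741 V.

+0.741 V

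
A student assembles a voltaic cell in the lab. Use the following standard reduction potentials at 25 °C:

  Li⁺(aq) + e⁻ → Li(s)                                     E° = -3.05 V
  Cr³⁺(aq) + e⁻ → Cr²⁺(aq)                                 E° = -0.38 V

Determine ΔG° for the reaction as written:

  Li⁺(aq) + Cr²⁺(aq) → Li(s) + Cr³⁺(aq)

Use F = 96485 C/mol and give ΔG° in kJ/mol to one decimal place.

As written, Li⁺/Li is reduced (cathode) and Cr³⁺/Cr²⁺ is oxidised (anode), so E°cell = (-3.05) − (-0.38) = -2.67 V.
Balancing electrons gives n = 1.
ΔG° = −nFE° = −(1)(96485)(-2.67) = 257,615 J = +257.6 kJ/mol.

+257.6 kJ/mol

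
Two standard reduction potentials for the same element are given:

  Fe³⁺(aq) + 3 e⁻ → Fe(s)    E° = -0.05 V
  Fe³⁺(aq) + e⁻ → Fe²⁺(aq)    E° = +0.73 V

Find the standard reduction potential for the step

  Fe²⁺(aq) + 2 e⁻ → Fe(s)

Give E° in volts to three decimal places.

Sequential free energies add, so n₃E°₃ = n₁E°₁ + n₂E°₂.
With n₃ = 3, and the known step contributing 1×(+0.73) V, the unknown satisfies 2·E° = 3×(-0.05) − 1×(+0.73) = -0.880.
E° = -0.880 / 2 = -0.440 V.

-0.440 V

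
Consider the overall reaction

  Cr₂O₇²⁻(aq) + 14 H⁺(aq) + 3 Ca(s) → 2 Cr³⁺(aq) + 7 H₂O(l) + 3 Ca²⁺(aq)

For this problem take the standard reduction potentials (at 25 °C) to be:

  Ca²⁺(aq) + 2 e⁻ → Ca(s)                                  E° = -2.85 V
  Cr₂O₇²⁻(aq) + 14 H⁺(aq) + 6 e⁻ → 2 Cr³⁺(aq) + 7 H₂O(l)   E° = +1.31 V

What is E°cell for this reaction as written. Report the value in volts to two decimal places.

+4.16 V

The Cr₂O₇²⁻/Cr³⁺ couple has the higher reduction potential, so it is the cathode; Ca²⁺/Ca is oxidised at the anode.
E°cell = E°(cathode) − E°(anode) = (+1.31) − (-2.85) = +4.16 V.
Since E°cell > 0, the reaction is spontaneous under standard conditions.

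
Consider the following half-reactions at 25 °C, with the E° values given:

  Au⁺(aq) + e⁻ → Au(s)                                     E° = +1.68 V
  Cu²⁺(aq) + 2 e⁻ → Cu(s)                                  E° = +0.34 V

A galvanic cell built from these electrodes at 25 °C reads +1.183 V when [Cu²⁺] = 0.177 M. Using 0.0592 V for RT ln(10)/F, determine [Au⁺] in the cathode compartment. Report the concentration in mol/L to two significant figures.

0.00094 M

Au⁺/Au is the cathode, Cu²⁺/Cu the anode: E°cell = +1.34 V, n = 2.
Overall reaction: 2 Au⁺(aq) + Cu(s) → 2 Au(s) + Cu²⁺(aq); Q = [Cu²⁺]^1/[Au⁺]^2.
From E = E° − (0.0592/n) log Q: log Q = (E° − E)·n/0.0592 = (+1.34 − (+1.183))·2/0.0592 = 5.3041.
So 2·log[Au⁺] = 1·log(0.177) − log Q = -0.7520 − (5.3041) = -6.0561; log[Au⁺] = -6.0561 / 2 = -3.0280; [Au⁺] = 10^(-3.0280) ≈ 0.00094 M.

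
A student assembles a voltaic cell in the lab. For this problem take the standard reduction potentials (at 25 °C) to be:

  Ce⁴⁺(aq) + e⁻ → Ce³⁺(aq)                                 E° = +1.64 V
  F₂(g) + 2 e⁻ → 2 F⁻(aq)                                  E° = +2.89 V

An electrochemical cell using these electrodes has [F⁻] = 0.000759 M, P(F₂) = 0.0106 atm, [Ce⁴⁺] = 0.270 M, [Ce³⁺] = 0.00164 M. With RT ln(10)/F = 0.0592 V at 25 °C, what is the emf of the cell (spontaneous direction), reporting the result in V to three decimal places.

F₂/F⁻ is the cathode (higher E°), Ce⁴⁺/Ce³⁺ the anode: E°cell = +2.89 − (+1.64) = +1.25 V, n = 2.
Overall: F₂(g) + 2 Ce³⁺(aq) → 2 F⁻(aq) + 2 Ce⁴⁺(aq)
Q = [F⁻]^2·[Ce⁴⁺]^2 / (P(F₂)·[Ce³⁺]^2); log Q = 0.168.
E = E° − (0.0592/n) log Q = +1.25 − (0.0592/2)(0.168) = +1.245 V.

+1.245 V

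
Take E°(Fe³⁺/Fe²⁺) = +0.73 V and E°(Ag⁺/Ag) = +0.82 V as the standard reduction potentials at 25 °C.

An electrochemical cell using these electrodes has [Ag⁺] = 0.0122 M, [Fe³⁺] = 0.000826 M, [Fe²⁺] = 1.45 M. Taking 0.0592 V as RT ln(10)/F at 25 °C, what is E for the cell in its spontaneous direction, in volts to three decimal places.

+0.169 V

Ag⁺/Ag is the cathode (higher E°), Fe³⁺/Fe²⁺ the anode: E°cell = +0.82 − (+0.73) = +0.09 V, n = 1.
Overall: Ag⁺(aq) + Fe²⁺(aq) → Ag(s) + Fe³⁺(aq)
Q = [Fe³⁺] / ([Ag⁺]·[Fe²⁺]); log Q = -1.331.
E = E° − (0.0592/n) log Q = +0.09 − (0.0592/1)(-1.331) = +0.169 V.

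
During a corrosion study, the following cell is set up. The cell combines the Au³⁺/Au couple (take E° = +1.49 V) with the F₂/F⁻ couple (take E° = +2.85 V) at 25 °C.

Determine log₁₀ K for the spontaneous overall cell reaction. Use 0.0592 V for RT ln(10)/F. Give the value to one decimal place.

137.8

Cathode: F₂/F⁻; anode: Au³⁺/Au. E°cell = +1.36 V, n = 6.
log K = nE°cell / 0.0592 = (6)(+1.36) / 0.0592 = 137.8.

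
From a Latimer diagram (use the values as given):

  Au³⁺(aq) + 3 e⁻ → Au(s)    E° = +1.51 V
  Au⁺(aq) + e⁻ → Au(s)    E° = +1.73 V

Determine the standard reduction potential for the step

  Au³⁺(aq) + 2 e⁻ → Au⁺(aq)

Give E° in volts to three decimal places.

Sequential free energies add, so n₃E°₃ = n₁E°₁ + n₂E°₂.
With n₃ = 3, and the known step contributing 1×(+1.73) V, the unknown satisfies 2·E° = 3×(+1.51) − 1×(+1.73) = +2.800.
E° = +2.800 / 2 = +1.400 V.

+1.400 V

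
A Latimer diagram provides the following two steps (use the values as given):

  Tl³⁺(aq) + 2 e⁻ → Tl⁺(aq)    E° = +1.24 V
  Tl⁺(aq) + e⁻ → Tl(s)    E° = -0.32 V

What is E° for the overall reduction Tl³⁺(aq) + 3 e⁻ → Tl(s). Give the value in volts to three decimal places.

+0.720 V

Adding the free-energy changes (−nFE°) of the two steps gives −n₃FE°₃ = −n₁FE°₁ − n₂FE°₂.
E°₃ = (2×+1.24 + 1×-0.32) / 3 = (+2.160) / 3 = +0.720 V.
Simply averaging or adding the two E° values would be wrong; the electron-weighted sum is required.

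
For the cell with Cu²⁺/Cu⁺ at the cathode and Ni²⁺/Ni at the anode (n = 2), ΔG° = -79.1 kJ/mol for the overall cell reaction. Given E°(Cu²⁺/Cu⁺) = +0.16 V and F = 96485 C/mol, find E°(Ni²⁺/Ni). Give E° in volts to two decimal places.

-0.25 V

E°cell = −ΔG°/(nF) = −(-79.1×10³)/((2)(96485)) = +0.410 V.
Since Cu²⁺/Cu⁺ is the cathode and Ni²⁺/Ni the anode, E°cell = E°(Cu²⁺/Cu⁺) − E°(Ni²⁺/Ni).
So E°(Ni²⁺/Ni) = E°(Cu²⁺/Cu⁺) − E°cell = (+0.16) − (+0.410) = -0.25 V.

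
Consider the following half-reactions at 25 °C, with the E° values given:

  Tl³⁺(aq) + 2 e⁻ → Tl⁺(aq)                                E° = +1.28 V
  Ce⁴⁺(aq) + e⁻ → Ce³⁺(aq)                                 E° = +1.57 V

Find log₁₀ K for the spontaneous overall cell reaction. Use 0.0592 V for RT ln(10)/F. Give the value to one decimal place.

Cathode: Ce⁴⁺/Ce³⁺; anode: Tl³⁺/Tl⁺. E°cell = +0.29 V, n = 2.
log K = nE°cell / 0.0592 = (2)(+0.29) / 0.0592 = 9.8.

9.8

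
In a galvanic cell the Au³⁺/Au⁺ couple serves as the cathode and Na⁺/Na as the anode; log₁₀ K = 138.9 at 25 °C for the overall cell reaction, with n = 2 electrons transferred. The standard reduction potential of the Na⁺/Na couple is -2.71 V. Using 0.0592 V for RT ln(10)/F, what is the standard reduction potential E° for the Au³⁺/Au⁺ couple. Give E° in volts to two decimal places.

E°cell = (0.0592/n)·log K = (0.0592/2)(138.9) = +4.111 V.
Since Au³⁺/Au⁺ is the cathode and Na⁺/Na the anode, E°cell = E°(Au³⁺/Au⁺) − E°(Na⁺/Na).
So E°(Au³⁺/Au⁺) = E°cell + E°(Na⁺/Na) = +4.111 + (-2.71) = +1.40 V.

+1.40 V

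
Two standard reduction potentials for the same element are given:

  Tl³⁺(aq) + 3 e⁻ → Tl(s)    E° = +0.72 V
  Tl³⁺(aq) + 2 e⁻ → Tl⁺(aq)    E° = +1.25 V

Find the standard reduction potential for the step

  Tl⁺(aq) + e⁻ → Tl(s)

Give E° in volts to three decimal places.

-0.340 V

Sequential free energies add, so n₃E°₃ = n₁E°₁ + n₂E°₂.
With n₃ = 3, and the known step contributing 2×(+1.25) V, the unknown satisfies 1·E° = 3×(+0.72) − 2×(+1.25) = -0.340.
E° = -0.340 / 1 = -0.340 V.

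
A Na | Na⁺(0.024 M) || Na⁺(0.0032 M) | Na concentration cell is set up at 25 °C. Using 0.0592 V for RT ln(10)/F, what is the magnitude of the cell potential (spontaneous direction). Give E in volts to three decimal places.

For a concentration cell E°cell = 0. The 0.024 M side is the cathode (reduction is favoured where [Na⁺] is higher).
With n = 1, E = −(0.0592/1) log([Na⁺]ₐₙ/[Na⁺]꜀ₐₜ) = −(0.0592/1) log(0.0032/0.024) = −(0.0592/1)(-0.875) = +0.052 V.

+0.052 V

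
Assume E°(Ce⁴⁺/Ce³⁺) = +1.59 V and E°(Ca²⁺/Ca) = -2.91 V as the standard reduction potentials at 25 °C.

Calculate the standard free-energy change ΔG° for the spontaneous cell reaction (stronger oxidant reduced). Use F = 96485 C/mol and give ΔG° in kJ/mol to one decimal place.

Ce⁴⁺/Ce³⁺ (E° = +1.59 V) is the cathode; Ca²⁺/Ca (E° = -2.91 V) is the anode, so E°cell = +4.50 V.
Balancing electrons gives n = 2 (lcm of 1 and 2).
ΔG° = −nFE° = −(2)(96485)(+4.50) = -868,365 J = -868.4 kJ/mol.

-868.4 kJ/mol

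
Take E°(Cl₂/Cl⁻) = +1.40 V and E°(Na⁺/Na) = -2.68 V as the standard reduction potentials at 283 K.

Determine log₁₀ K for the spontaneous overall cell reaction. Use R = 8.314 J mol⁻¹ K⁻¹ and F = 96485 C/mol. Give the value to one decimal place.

145.3

Cathode: Cl₂/Cl⁻; anode: Na⁺/Na. E°cell = (+1.40) − (-2.68) = +4.08 V, with n = 2.
ΔG° = −nFE° = −RT ln K, so ln K = nFE°/(RT) = (2)(96485)(+4.08) / ((8.314)(283)) = 334.621.
log₁₀ K = 334.621 / ln 10 = 145.3.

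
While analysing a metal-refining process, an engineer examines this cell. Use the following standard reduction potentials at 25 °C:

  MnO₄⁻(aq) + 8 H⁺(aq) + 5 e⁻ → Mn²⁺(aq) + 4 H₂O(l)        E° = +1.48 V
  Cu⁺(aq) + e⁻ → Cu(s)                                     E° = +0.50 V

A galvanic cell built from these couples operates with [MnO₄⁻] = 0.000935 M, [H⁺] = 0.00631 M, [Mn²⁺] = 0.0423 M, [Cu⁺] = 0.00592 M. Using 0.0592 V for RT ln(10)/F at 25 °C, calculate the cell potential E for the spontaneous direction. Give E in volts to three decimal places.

MnO₄⁻/Mn²⁺ is the cathode (higher E°), Cu⁺/Cu the anode: E°cell = +1.48 − (+0.50) = +0.98 V, n = 5.
Overall: MnO₄⁻(aq) + 8 H⁺(aq) + 5 Cu(s) → Mn²⁺(aq) + 4 H₂O(l) + 5 Cu⁺(aq)
Q = [Mn²⁺]·[Cu⁺]^5 / ([MnO₄⁻]·[H⁺]^8); log Q = 8.117.
E = E° − (0.0592/n) log Q = +0.98 − (0.0592/5)(8.117) = +0.884 V.

+0.884 V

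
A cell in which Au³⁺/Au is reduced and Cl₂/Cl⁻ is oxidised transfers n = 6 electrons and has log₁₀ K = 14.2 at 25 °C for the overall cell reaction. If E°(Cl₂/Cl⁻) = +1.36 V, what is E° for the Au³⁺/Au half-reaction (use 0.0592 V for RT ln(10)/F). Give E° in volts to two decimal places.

E°cell = (0.0592/n)·log K = (0.0592/6)(14.2) = +0.140 V.
Since Au³⁺/Au is the cathode and Cl₂/Cl⁻ the anode, E°cell = E°(Au³⁺/Au) − E°(Cl₂/Cl⁻).
So E°(Au³⁺/Au) = E°cell + E°(Cl₂/Cl⁻) = +0.140 + (+1.36) = +1.50 V.

+1.50 V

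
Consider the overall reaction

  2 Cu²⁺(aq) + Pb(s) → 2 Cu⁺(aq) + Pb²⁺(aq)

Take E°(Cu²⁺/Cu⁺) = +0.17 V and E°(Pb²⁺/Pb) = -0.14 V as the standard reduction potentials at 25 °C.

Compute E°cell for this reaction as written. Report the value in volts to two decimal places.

The Cu²⁺/Cu⁺ couple has the higher reduction potential, so it is the cathode; Pb²⁺/Pb is oxidised at the anode.
E°cell = E°(cathode) − E°(anode) = (+0.17) − (-0.14) = +0.31 V.
Since E°cell > 0, the reaction is spontaneous under standard conditions.

+0.31 V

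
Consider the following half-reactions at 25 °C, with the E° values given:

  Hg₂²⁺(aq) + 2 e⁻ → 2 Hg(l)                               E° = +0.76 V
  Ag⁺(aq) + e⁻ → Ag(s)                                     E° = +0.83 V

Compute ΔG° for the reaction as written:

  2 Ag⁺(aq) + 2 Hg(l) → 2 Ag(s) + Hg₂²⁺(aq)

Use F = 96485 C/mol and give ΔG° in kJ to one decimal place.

As written, Ag⁺/Ag is reduced (cathode) and Hg₂²⁺/Hg is oxidised (anode), so E°cell = (+0.83) − (+0.76) = +0.07 V.
Balancing electrons gives n = 2.
ΔG° = −nFE° = −(2)(96485)(+0.07) = -13,508 J = -13.5 kJ.

-13.5 kJ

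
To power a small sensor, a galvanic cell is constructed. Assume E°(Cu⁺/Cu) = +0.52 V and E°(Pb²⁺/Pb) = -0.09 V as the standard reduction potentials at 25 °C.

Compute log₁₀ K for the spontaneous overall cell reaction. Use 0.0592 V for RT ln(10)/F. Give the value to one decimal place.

Cathode: Cu⁺/Cu; anode: Pb²⁺/Pb. E°cell = +0.61 V, n = 2.
log K = nE°cell / 0.0592 = (2)(+0.61) / 0.0592 = 20.6.

20.6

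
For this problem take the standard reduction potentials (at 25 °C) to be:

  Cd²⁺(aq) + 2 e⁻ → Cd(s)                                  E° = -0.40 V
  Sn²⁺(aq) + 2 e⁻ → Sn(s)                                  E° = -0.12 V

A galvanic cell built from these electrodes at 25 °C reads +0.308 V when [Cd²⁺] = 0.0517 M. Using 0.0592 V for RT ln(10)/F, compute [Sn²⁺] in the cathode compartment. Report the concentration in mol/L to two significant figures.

0.46 M

Sn²⁺/Sn is the cathode, Cd²⁺/Cd the anode: E°cell = +0.28 V, n = 2.
Overall reaction: Sn²⁺(aq) + Cd(s) → Sn(s) + Cd²⁺(aq); Q = [Cd²⁺]^1/[Sn²⁺]^1.
From E = E° − (0.0592/n) log Q: log Q = (E° − E)·n/0.0592 = (+0.28 − (+0.308))·2/0.0592 = -0.9459.
So 1·log[Sn²⁺] = 1·log(0.0517) − log Q = -1.2865 − (-0.9459) = -0.3406; [Sn²⁺] = 10^(-0.3406) ≈ 0.46 M.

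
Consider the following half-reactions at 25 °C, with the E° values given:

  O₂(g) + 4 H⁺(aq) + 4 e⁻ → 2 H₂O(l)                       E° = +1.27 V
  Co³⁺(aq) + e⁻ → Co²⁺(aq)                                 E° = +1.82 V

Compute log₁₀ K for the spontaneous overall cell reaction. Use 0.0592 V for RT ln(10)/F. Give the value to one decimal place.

Cathode: Co³⁺/Co²⁺; anode: O₂/H₂O. E°cell = +0.55 V, n = 4.
log K = nE°cell / 0.0592 = (4)(+0.55) / 0.0592 = 37.2.

37.2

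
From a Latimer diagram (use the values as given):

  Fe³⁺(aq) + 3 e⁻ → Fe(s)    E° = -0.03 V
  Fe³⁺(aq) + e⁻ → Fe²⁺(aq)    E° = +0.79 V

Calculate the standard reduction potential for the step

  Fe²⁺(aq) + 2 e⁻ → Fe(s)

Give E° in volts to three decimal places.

-0.440 V

Sequential free energies add, so n₃E°₃ = n₁E°₁ + n₂E°₂.
With n₃ = 3, and the known step contributing 1×(+0.79) V, the unknown satisfies 2·E° = 3×(-0.03) − 1×(+0.79) = -0.880.
E° = -0.880 / 2 = -0.440 V.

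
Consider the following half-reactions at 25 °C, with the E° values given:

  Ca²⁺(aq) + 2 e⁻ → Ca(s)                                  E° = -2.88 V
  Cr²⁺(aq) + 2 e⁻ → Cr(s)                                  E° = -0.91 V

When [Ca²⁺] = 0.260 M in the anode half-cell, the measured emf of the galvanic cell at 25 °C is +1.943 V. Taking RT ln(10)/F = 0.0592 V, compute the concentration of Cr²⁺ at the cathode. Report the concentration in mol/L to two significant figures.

Cr²⁺/Cr is the cathode, Ca²⁺/Ca the anode: E°cell = +1.97 V, n = 2.
Overall reaction: Cr²⁺(aq) + Ca(s) → Cr(s) + Ca²⁺(aq); Q = [Ca²⁺]^1/[Cr²⁺]^1.
From E = E° − (0.0592/n) log Q: log Q = (E° − E)·n/0.0592 = (+1.97 − (+1.943))·2/0.0592 = 0.9122.
So 1·log[Cr²⁺] = 1·log(0.26) − log Q = -0.5850 − (0.9122) = -1.4972; [Cr²⁺] = 10^(-1.4972) ≈ 0.032 M.

0.032 M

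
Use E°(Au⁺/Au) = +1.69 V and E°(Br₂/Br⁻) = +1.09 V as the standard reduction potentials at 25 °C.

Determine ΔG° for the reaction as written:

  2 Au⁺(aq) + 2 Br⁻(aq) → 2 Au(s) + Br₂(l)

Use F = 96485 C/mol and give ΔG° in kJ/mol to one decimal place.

As written, Au⁺/Au is reduced (cathode) and Br₂/Br⁻ is oxidised (anode), so E°cell = (+1.69) − (+1.09) = +0.60 V.
Balancing electrons gives n = 2.
ΔG° = −nFE° = −(2)(96485)(+0.60) = -115,782 J = -115.8 kJ/mol.

-115.8 kJ/mol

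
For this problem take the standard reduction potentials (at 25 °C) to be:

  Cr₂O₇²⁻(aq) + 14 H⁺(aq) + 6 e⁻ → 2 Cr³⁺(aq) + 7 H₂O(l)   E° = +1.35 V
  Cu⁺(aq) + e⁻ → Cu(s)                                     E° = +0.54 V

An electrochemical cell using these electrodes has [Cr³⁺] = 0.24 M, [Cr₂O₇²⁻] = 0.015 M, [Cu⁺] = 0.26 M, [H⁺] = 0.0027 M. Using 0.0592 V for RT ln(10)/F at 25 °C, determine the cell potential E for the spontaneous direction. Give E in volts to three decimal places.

+0.484 V

Cr₂O₇²⁻/Cr³⁺ is the cathode (higher E°), Cu⁺/Cu the anode: E°cell = +1.35 − (+0.54) = +0.81 V, n = 6.
Overall: Cr₂O₇²⁻(aq) + 14 H⁺(aq) + 6 Cu(s) → 2 Cr³⁺(aq) + 7 H₂O(l) + 6 Cu⁺(aq)
Q = [Cr³⁺]^2·[Cu⁺]^6 / ([Cr₂O₇²⁻]·[H⁺]^14); log Q = 33.035.
E = E° − (0.0592/n) log Q = +0.81 − (0.0592/6)(33.035) = +0.484 V.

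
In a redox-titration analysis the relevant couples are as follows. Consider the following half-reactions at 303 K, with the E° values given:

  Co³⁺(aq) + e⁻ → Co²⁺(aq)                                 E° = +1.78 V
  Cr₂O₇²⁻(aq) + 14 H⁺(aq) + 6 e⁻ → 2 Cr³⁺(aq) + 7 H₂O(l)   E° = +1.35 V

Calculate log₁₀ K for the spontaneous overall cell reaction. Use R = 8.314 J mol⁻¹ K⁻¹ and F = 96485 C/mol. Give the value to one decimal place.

42.9

Cathode: Co³⁺/Co²⁺; anode: Cr₂O₇²⁻/Cr³⁺. E°cell = (+1.78) − (+1.35) = +0.43 V, with n = 6.
ΔG° = −nFE° = −RT ln K, so ln K = nFE°/(RT) = (6)(96485)(+0.43) / ((8.314)(303)) = 98.816.
log₁₀ K = 98.816 / ln 10 = 42.9.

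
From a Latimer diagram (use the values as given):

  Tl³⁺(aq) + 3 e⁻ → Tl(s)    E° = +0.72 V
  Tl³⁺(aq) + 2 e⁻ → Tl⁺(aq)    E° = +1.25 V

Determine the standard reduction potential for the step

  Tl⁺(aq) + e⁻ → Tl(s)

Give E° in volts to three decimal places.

-0.340 V

Sequential free energies add, so n₃E°₃ = n₁E°₁ + n₂E°₂.
With n₃ = 3, and the known step contributing 2×(+1.25) V, the unknown satisfies 1·E° = 3×(+0.72) − 2×(+1.25) = -0.340.
E° = -0.340 / 1 = -0.340 V.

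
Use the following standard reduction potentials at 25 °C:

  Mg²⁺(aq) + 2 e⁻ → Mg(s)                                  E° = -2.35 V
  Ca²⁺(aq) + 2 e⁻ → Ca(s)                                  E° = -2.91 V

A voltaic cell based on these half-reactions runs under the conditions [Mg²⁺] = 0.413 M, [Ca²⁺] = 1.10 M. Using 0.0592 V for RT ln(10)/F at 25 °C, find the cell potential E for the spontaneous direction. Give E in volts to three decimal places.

+0.547 V

Mg²⁺/Mg is the cathode (higher E°), Ca²⁺/Ca the anode: E°cell = -2.35 − (-2.91) = +0.56 V, n = 2.
Overall: Mg²⁺(aq) + Ca(s) → Mg(s) + Ca²⁺(aq)
Q = [Ca²⁺] / ([Mg²⁺]); log Q = 0.425.
E = E° − (0.0592/n) log Q = +0.56 − (0.0592/2)(0.425) = +0.547 V.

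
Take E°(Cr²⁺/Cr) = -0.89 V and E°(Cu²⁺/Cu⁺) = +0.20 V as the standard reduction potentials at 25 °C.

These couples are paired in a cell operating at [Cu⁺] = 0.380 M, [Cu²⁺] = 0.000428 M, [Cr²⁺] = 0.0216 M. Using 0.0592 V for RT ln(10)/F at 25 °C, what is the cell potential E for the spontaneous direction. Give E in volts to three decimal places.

+0.965 V

Cu²⁺/Cu⁺ is the cathode (higher E°), Cr²⁺/Cr the anode: E°cell = +0.20 − (-0.89) = +1.09 V, n = 2.
Overall: 2 Cu²⁺(aq) + Cr(s) → 2 Cu⁺(aq) + Cr²⁺(aq)
Q = [Cu⁺]^2·[Cr²⁺] / ([Cu²⁺]^2); log Q = 4.231.
E = E° − (0.0592/n) log Q = +1.09 − (0.0592/2)(4.231) = +0.965 V.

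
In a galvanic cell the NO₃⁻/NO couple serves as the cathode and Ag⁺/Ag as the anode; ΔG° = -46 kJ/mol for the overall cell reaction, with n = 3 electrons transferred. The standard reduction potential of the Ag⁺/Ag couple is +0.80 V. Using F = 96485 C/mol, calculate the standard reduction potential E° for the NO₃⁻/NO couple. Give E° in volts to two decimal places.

+0.96 V

E°cell = −ΔG°/(nF) = −(-46×10³)/((3)(96485)) = +0.159 V.
Since NO₃⁻/NO is the cathode and Ag⁺/Ag the anode, E°cell = E°(NO₃⁻/NO) − E°(Ag⁺/Ag).
So E°(NO₃⁻/NO) = E°cell + E°(Ag⁺/Ag) = +0.159 + (+0.80) = +0.96 V.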